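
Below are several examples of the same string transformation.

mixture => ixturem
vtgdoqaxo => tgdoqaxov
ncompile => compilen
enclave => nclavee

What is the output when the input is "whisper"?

Rule — move the first character to the end.
Applying that to "whisper" gives "hisperw".

hisperw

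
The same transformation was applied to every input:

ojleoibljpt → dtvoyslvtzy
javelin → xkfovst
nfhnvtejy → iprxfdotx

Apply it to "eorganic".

Looking at the pairs, the operation is to shift every letter 10 places forward in the alphabet (wrapping around), then swap the first and last characters.
On "eorganic": the first step gives "oybqkxsm", and the second then gives "mybqkxso".

mybqkxso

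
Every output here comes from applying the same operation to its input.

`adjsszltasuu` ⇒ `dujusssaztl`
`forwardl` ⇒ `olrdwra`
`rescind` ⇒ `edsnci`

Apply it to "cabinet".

The transformation: delete the first character, then take characters alternately from the front and the back (1st, last, 2nd, 2nd-last, ...).
For "cabinet", step one produces "abinet"; step two turns that into "atbein".

atbein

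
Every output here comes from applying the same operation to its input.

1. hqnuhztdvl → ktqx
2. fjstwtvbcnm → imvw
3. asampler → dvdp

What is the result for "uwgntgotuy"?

xzjq

The pattern: shift every letter 3 places forward in the alphabet (wrapping around), then keep only the first 4 characters.
For "uwgntgotuy", step one produces "xzjqwjrwxb"; step two turns that into "xzjq".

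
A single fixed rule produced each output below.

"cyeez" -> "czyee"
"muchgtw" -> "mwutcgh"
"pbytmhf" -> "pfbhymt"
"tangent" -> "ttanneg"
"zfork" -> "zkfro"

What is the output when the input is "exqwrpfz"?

ezxfqpwr

In each case the input is transformed by: take characters alternately from the front and the back (1st, last, 2nd, 2nd-last, ...).
Doing the same to "exqwrpfz": "ezxfqpwr".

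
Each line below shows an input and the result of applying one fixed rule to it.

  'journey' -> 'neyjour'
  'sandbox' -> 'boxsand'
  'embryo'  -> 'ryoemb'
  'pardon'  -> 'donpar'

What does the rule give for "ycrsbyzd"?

yzdycrsb

Looking at the pairs, the operation is to move the last 3 characters to the front (rotate right by 3).
Applying that to "ycrsbyzd" gives "yzdycrsb".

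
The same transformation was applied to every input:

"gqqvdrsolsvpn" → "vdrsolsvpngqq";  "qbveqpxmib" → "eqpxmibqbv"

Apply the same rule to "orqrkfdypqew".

Each output is the input with this applied: move the first 3 characters to the end (rotate left by 3).
For "orqrkfdypqew" the result is "rkfdypqeworq".

rkfdypqeworq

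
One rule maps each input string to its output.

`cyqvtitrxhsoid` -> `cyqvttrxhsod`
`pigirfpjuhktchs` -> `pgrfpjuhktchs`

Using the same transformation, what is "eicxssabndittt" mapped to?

Rule — remove every "i".
So "eicxssabndittt" becomes "ecxssabndttt".

ecxssabndttt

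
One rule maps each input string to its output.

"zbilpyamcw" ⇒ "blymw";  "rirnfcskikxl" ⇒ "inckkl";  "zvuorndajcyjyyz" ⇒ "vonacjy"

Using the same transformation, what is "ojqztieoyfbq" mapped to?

Looking at the pairs, the operation is to keep every other character starting from the second (positions 2nd, 4th, 6th, ...).
On "ojqztieoyfbq" that produces "jziofq".

jziofq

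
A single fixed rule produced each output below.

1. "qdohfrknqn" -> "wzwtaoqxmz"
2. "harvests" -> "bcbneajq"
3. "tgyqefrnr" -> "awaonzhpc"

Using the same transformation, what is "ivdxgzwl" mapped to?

ufipgmer

Rule — shift every letter 9 places forward in the alphabet (wrapping around), then reverse the string.
On "ivdxgzwl": the first step gives "remgpifu", and the second then gives "ufipgmer".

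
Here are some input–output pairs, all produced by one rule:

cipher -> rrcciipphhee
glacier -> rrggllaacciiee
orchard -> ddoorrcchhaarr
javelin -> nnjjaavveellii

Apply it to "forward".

ddffoorrwwaarr

Looking at the pairs, the operation is to double every character, then move the last 2 characters to the front (rotate right by 2).
Applying both steps to "forward": "ffoorrwwaarrdd", then "ddffoorrwwaarr".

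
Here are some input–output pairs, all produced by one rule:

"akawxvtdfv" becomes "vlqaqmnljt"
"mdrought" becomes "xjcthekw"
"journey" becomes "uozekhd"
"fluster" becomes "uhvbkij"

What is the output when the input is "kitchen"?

udayjsx

The transformation: shift every letter 10 places backward in the alphabet (wrapping around), then move the last 2 characters to the front (rotate right by 2).
So "kitchen" becomes "udayjsx".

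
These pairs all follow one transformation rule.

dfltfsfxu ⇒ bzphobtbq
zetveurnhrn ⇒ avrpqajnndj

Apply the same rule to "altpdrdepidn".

hwlpnzazeljz

The pattern: shift every letter 4 places backward in the alphabet (wrapping around), then swap each adjacent pair of characters (1↔2, 3↔4, ...).
On "altpdrdepidn": the first step gives "whplznzalezj", and the second then gives "hwlpnzazeljz".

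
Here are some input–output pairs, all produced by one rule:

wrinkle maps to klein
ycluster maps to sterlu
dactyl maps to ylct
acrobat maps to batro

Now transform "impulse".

lsepu

The pattern: delete the first 2 characters, then move the first 2 characters to the end (rotate left by 2).
For "impulse", step one produces "pulse"; step two turns that into "lsepu".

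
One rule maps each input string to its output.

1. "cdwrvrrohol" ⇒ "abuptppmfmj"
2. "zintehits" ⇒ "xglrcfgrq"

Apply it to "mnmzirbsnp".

What's happening: shift every letter 2 places backward in the alphabet (wrapping around).
Doing the same to "mnmzirbsnp": "klkxgpzqln".

klkxgpzqln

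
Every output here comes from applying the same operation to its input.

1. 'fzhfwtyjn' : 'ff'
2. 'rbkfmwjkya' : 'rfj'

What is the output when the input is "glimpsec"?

gm

Rule — keep one character in every 3, starting at position 1 (positions 1st, 4th, 7th, ...), then delete the last character.
"glimpsec" → "gme" → "gm".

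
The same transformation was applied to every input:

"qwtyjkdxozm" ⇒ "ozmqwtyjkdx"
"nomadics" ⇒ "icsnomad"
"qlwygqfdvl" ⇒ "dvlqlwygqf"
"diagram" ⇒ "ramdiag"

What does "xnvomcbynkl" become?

nklxnvomcby

The transformation: move the last 3 characters to the front (rotate right by 3).
Doing the same to "xnvomcbynkl": "nklxnvomcby".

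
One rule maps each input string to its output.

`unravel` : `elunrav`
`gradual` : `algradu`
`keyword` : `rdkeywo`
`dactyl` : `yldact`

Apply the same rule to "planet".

The rule is to move the last 2 characters to the front (rotate right by 2).
For "planet" the result is "etplan".

etplan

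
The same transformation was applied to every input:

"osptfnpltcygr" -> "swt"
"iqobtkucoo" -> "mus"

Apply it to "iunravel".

myr

Rule — shift every letter 4 places forward in the alphabet (wrapping around), then keep only the first 3 characters.
"iunravel" → "myrvezip" → "myr".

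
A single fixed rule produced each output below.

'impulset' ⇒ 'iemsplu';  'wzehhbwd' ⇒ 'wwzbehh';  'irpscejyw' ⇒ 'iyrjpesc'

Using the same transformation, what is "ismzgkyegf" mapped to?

Rule — delete the last character, then take characters alternately from the front and the back (1st, last, 2nd, 2nd-last, ...).
Starting from "ismzgkyegf": after the first operation, "ismzgkyeg"; after the second, "igsemyzkg".

igsemyzkg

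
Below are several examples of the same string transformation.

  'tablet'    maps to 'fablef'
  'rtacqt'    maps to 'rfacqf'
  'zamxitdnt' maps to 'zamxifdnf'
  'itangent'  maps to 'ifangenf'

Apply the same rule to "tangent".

fangenf

Rule — replace every "t" with "f".
"tangent" → "fangenf".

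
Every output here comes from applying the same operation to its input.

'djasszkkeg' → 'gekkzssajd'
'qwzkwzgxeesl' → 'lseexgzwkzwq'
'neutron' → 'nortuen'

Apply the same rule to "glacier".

reicalg

In each case the input is transformed by: reverse the string.
So "glacier" becomes "reicalg".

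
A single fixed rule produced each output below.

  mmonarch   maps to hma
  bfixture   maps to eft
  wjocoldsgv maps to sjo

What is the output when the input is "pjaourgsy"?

sju

Each output is the input with this applied: keep one character in every 3, starting at position 2 (positions 2nd, 5th, 8th, ...), then move the last character to the front.
Applying both steps to "pjaourgsy": "jus", then "sju".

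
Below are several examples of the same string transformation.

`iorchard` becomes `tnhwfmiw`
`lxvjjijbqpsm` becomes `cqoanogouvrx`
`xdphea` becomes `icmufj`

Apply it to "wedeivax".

Rule — swap each adjacent pair of characters (1↔2, 3↔4, ...), then shift every letter 5 places forward in the alphabet (wrapping around).
On "wedeivax": the first step gives "ewedvixa", and the second then gives "jbjiancf".

jbjiancf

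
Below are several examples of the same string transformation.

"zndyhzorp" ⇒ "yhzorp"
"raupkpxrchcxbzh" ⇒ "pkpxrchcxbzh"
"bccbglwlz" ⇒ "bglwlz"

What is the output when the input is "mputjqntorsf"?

tjqntorsf

The pattern: delete the first 3 characters.
"mputjqntorsf" → "tjqntorsf".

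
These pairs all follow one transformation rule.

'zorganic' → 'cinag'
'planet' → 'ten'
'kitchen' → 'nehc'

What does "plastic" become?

cits

The pattern: delete the first 3 characters, then reverse the string.
"plastic" → "stic" → "cits".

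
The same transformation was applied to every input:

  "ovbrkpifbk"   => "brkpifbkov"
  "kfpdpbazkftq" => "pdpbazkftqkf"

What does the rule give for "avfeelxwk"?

The pattern: move the first 2 characters to the end (rotate left by 2).
On "avfeelxwk" that produces "feelxwkav".

feelxwkav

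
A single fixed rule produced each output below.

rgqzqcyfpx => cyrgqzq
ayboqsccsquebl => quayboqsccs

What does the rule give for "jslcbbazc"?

Each output is the input with this applied: delete the last 3 characters, then move the last 2 characters to the front (rotate right by 2).
On "jslcbbazc": the first step gives "jslcbb", and the second then gives "bbjslc".

bbjslc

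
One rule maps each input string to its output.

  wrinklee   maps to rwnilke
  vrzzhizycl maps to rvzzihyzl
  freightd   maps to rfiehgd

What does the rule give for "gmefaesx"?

Each output is the input with this applied: swap each adjacent pair of characters (1↔2, 3↔4, ...), then delete the last character.
On "gmefaesx": the first step gives "mgfeeaxs", and the second then gives "mgfeeax".

mgfeeax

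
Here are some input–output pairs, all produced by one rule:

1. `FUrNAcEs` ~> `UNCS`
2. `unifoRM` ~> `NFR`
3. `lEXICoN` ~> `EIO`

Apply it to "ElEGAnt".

LGN

The transformation: keep every other character starting from the second (positions 2nd, 4th, 6th, ...), then convert every letter to uppercase.
"ElEGAnt" → "lGn" → "LGN".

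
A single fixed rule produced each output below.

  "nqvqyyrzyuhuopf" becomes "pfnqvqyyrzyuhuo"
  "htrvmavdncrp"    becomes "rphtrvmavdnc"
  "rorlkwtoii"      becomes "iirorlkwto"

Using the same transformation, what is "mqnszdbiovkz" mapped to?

Each output is the input with this applied: move the last 2 characters to the front (rotate right by 2).
Doing the same to "mqnszdbiovkz": "kzmqnszdbiov".

kzmqnszdbiov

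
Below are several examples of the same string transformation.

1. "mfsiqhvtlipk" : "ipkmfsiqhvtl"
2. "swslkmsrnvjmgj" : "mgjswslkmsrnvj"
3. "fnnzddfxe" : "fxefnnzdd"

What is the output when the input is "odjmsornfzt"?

The transformation: move the last 3 characters to the front (rotate right by 3).
Doing the same to "odjmsornfzt": "fztodjmsorn".

fztodjmsorn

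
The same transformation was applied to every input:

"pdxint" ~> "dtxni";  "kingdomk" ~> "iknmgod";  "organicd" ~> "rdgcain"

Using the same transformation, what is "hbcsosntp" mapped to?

Each output is the input with this applied: delete the first character, then take characters alternately from the front and the back (1st, last, 2nd, 2nd-last, ...).
For "hbcsosntp" the result is "bpctsnos".

bpctsnos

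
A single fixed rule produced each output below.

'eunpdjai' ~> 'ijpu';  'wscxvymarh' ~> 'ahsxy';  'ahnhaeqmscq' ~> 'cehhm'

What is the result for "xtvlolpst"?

The transformation: keep every other character starting from the second (positions 2nd, 4th, 6th, ...), then sort the characters into alphabetical order.
Applying both steps to "xtvlolpst": "tlls", then "llst".

llst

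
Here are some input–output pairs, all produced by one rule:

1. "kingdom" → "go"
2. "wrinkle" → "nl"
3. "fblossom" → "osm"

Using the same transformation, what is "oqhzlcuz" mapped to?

zcz

The rule is to delete the first 2 characters, then keep every other character starting from the second (positions 2nd, 4th, 6th, ...).
Applying both steps to "oqhzlcuz": "hzlcuz", then "zcz".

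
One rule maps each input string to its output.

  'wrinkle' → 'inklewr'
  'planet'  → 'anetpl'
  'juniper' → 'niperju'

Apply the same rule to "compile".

The pattern: move the first 2 characters to the end (rotate left by 2).
On "compile" that produces "mpileco".

mpileco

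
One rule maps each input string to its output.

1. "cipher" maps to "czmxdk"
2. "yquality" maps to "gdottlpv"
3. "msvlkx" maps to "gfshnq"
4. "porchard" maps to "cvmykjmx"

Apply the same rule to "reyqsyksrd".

Looking at the pairs, the operation is to shift every letter 5 places backward in the alphabet (wrapping around), then swap the front and back halves of the string.
Applying both steps to "reyqsyksrd": "mztlntfnmy", then "tfnmymztln".

tfnmymztln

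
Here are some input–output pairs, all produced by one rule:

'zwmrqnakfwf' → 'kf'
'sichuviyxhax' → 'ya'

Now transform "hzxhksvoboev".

The transformation: keep one character in every 3, starting at position 2 (positions 2nd, 5th, 8th, ...), then delete the first 2 characters.
On "hzxhksvoboev": the first step gives "zkoe", and the second then gives "oe".

oe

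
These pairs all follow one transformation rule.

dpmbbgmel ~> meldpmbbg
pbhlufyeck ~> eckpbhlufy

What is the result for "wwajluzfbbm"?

In each case the input is transformed by: move the last 3 characters to the front (rotate right by 3).
"wwajluzfbbm" → "bbmwwajluzf".

bbmwwajluzf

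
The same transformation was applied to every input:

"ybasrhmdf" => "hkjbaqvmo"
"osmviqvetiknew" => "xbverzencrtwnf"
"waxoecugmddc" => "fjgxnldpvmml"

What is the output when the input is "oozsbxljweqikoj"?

xxibkgusfnzrtxs

Each output is the input with this applied: shift every letter 9 places forward in the alphabet (wrapping around).
So "oozsbxljweqikoj" becomes "xxibkgusfnzrtxs".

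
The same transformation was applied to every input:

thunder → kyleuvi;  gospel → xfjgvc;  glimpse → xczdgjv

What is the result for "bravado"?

The transformation: shift every letter 9 places backward in the alphabet (wrapping around).
Doing the same to "bravado": "sirmruf".

sirmruf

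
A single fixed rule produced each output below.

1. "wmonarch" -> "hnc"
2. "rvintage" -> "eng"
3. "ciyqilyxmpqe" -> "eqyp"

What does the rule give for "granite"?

eng

What's happening: swap the first and last characters, then keep one character in every 3, starting at position 1 (positions 1st, 4th, 7th, ...).
For "granite", step one produces "eranitg"; step two turns that into "eng".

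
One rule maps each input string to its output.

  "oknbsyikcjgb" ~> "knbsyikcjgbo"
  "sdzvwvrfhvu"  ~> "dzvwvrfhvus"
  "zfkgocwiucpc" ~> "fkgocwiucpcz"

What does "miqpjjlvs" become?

The pattern: move the first character to the end.
Doing the same to "miqpjjlvs": "iqpjjlvsm".

iqpjjlvsm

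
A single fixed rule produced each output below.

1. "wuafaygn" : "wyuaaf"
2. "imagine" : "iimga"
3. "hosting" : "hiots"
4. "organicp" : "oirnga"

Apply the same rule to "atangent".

aetgan

What's happening: delete the last 2 characters, then take characters alternately from the front and the back (1st, last, 2nd, 2nd-last, ...).
So "atangent" becomes "aetgan".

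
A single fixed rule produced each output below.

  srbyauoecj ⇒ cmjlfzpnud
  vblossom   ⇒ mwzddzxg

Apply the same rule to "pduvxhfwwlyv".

Each output is the input with this applied: shift every letter 11 places forward in the alphabet (wrapping around), then move the first character to the end.
On "pduvxhfwwlyv": the first step gives "aofgisqhhwjg", and the second then gives "ofgisqhhwjga".

ofgisqhhwjga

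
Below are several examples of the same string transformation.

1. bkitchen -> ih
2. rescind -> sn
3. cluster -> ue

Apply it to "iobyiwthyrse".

bwye

In each case the input is transformed by: keep one character in every 3, starting at position 3 (positions 3rd, 6th, 9th, ...).
So "iobyiwthyrse" becomes "bwye".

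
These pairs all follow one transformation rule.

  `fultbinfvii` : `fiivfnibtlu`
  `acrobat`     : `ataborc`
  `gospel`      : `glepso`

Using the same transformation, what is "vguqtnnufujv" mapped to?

vvjufunntqug

The transformation: reverse the string, then move the last character to the front.
On "vguqtnnufujv": the first step gives "vjufunntqugv", and the second then gives "vvjufunntqug".
(Check on "gospel": → "lepsog" → "glepso" ✓)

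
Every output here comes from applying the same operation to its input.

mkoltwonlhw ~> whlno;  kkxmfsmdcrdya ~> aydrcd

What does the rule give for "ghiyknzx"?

Rule — take characters alternately from the front and the back (1st, last, 2nd, 2nd-last, ...), then keep every other character starting from the second (positions 2nd, 4th, 6th, ...).
Applying both steps to "ghiyknzx": "gxhzinyk", then "xznk".

xznk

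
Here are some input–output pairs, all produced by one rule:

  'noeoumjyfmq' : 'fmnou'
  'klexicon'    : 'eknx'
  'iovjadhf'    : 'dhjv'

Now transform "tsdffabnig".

What's happening: sort the characters into alphabetical order, then keep every other character starting from the second (positions 2nd, 4th, 6th, ...).
For "tsdffabnig", step one produces "abdffginst"; step two turns that into "bfgnt".

bfgnt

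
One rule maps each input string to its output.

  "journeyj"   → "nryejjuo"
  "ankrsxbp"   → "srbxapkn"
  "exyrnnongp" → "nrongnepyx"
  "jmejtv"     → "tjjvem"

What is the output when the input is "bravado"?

In each case the input is transformed by: move the first 3 characters to the end (rotate left by 3), then swap each adjacent pair of characters (1↔2, 3↔4, ...).
For "bravado", step one produces "vadobra"; step two turns that into "avodrba".

avodrba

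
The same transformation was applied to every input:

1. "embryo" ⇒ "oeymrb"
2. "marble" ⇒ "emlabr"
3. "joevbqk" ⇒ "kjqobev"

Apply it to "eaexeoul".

leuaoeex

What's happening: take characters alternately from the front and the back (1st, last, 2nd, 2nd-last, ...), then swap each adjacent pair of characters (1↔2, 3↔4, ...).
Working it through for "eaexeoul": intermediate "elaueoxe", final "leuaoeex".
(Check on "embryo": → "eomybr" → "oeymrb" ✓)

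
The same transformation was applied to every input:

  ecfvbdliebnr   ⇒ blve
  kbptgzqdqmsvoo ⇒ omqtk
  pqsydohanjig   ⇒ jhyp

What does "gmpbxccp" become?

The rule is to keep one character in every 3, starting at position 1 (positions 1st, 4th, 7th, ...), then reverse the string.
Doing the same to "gmpbxccp": "cbg".

cbg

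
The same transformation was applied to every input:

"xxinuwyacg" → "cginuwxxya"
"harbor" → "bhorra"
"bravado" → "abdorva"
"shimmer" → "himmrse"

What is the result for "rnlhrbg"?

ghlnrrb

Rule — sort the characters into alphabetical order, then move the first character to the end.
For "rnlhrbg" the result is "ghlnrrb".
(Check on "xxinuwyacg": → "acginuwxxy" → "cginuwxxya" ✓)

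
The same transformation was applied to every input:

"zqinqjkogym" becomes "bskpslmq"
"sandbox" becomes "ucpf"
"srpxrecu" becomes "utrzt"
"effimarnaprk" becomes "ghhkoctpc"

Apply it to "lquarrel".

What's happening: delete the last 3 characters, then shift every letter 2 places forward in the alphabet (wrapping around).
For "lquarrel", step one produces "lquar"; step two turns that into "nswct".

nswct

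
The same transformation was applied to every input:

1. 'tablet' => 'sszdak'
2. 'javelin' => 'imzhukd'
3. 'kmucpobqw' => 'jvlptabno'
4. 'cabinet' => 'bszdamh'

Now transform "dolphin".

cmnhkgo

The pattern: shift every letter 1 place backward in the alphabet (wrapping around), then take characters alternately from the front and the back (1st, last, 2nd, 2nd-last, ...).
For "dolphin" the result is "cmnhkgo".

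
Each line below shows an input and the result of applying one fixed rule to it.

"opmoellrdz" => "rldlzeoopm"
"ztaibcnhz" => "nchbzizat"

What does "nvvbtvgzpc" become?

zgpvctnbvv

The pattern: move the last 3 characters to the front (rotate right by 3), then take characters alternately from the front and the back (1st, last, 2nd, 2nd-last, ...).
On "nvvbtvgzpc": the first step gives "zpcnvvbtvg", and the second then gives "zgpvctnbvv".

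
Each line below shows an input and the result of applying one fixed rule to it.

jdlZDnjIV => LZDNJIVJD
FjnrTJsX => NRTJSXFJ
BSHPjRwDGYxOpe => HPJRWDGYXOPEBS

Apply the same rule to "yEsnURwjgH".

SNURWJGHYE

The pattern: move the first 2 characters to the end (rotate left by 2), then convert every letter to uppercase.
On "yEsnURwjgH": the first step gives "snURwjgHyE", and the second then gives "SNURWJGHYE".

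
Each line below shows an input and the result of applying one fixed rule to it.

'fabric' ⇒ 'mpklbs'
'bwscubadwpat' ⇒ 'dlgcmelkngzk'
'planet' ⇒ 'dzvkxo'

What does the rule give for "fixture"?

opshdeb

In each case the input is transformed by: shift every letter 10 places forward in the alphabet (wrapping around), then move the last character to the front.
For "fixture", step one produces "pshdebo"; step two turns that into "opshdeb".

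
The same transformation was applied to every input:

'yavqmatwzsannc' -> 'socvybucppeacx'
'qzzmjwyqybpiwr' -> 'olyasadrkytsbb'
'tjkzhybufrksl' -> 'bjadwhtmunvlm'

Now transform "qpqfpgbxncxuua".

The transformation: shift every letter 2 places forward in the alphabet (wrapping around), then move the first 3 characters to the end (rotate left by 3).
So "qpqfpgbxncxuua" becomes "hridzpezwwcsrs".
(Check on "tjkzhybufrksl": → "vlmbjadwhtmun" → "bjadwhtmunvlm" ✓)

hridzpezwwcsrs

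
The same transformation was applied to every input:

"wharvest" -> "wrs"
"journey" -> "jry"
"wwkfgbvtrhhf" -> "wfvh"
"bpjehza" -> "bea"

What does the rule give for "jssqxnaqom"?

jqam

Each output is the input with this applied: keep one character in every 3, starting at position 1 (positions 1st, 4th, 7th, ...).
For "jssqxnaqom" the result is "jqam".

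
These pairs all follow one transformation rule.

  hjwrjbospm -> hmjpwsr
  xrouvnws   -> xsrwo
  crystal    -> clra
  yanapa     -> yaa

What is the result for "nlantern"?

The pattern: take characters alternately from the front and the back (1st, last, 2nd, 2nd-last, ...), then delete the last 3 characters.
Applying that to "nlantern" gives "nnlra".

nnlra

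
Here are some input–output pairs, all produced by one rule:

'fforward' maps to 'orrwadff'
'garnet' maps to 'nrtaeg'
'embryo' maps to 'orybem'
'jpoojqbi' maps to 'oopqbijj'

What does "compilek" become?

lmopceik

Rule — sort the characters into alphabetical order, then swap the front and back halves of the string.
Starting from "compilek": after the first operation, "ceiklmop"; after the second, "lmopceik".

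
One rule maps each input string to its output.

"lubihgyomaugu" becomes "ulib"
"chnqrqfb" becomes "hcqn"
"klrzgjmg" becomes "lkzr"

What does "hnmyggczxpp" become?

Each output is the input with this applied: swap each adjacent pair of characters (1↔2, 3↔4, ...), then keep only the first 4 characters.
"hnmyggczxpp" → "nhym".

nhym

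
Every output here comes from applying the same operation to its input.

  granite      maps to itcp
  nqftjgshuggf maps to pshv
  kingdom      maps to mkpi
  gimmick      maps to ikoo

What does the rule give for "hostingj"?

Each output is the input with this applied: shift every letter 2 places forward in the alphabet (wrapping around), then keep only the first 4 characters.
For "hostingj" the result is "jquv".
(Check on "granite": → "itcpkvg" → "itcp" ✓)

jquv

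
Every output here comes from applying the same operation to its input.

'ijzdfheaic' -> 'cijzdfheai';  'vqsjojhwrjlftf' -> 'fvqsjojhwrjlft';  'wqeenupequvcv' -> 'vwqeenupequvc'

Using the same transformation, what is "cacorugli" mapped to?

icacorugl

The pattern: move the last character to the front.
Applying that to "cacorugli" gives "icacorugl".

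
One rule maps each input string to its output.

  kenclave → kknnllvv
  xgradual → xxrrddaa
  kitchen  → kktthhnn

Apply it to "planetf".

ppaaeeff

Rule — keep every other character starting from the first (positions 1st, 3rd, 5th, ...), then double every character.
Applying both steps to "planetf": "paef", then "ppaaeeff".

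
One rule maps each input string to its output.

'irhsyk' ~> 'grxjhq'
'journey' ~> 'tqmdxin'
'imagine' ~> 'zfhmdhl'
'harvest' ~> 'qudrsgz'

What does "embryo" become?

The pattern: shift every letter 1 place backward in the alphabet (wrapping around), then move the first 2 characters to the end (rotate left by 2).
Working it through for "embryo": intermediate "dlaqxn", final "aqxndl".
(Check on "imagine": → "hlzfhmd" → "zfhmdhl" ✓)

aqxndl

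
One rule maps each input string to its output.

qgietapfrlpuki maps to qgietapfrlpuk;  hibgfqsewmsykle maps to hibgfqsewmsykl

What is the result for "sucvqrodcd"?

Looking at the pairs, the operation is to delete the last character.
For "sucvqrodcd" the result is "sucvqrodc".

sucvqrodc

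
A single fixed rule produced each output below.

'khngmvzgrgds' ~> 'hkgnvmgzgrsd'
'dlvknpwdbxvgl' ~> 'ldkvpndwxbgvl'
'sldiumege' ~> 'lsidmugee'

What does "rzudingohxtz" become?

Rule — swap each adjacent pair of characters (1↔2, 3↔4, ...).
Applying that to "rzudingohxtz" gives "zrduniogxhzt".

zrduniogxhzt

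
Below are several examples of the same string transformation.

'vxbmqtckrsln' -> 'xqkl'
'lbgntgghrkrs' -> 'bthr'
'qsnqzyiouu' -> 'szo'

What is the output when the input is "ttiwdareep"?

tde

The pattern: keep one character in every 3, starting at position 2 (positions 2nd, 5th, 8th, ...).
Applying that to "ttiwdareep" gives "tde".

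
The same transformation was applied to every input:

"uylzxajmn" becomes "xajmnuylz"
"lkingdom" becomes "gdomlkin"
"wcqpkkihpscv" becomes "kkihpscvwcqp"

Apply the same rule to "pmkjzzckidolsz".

Looking at the pairs, the operation is to move the first 3 characters to the end (rotate left by 3), then move the first character to the end.
Applying both steps to "pmkjzzckidolsz": "jzzckidolszpmk", then "zzckidolszpmkj".

zzckidolszpmkj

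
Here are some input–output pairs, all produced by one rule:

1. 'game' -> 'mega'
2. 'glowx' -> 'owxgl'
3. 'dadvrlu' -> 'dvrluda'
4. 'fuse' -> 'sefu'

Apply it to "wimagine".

The rule is to move the first 2 characters to the end (rotate left by 2).
For "wimagine" the result is "maginewi".

maginewi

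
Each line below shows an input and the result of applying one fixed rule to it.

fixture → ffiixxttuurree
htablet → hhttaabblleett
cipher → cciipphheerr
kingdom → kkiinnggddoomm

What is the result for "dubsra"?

dduubbssrraa

The transformation: double every character.
On "dubsra" that produces "dduubbssrraa".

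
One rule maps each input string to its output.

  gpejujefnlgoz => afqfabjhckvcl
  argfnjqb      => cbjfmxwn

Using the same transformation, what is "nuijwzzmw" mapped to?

The pattern: shift every letter 4 places backward in the alphabet (wrapping around), then move the first 2 characters to the end (rotate left by 2).
Starting from "nuijwzzmw": after the first operation, "jqefsvvis"; after the second, "efsvvisjq".

efsvvisjq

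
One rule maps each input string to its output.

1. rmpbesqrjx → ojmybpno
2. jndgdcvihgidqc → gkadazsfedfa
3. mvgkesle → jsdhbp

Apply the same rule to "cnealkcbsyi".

What's happening: shift every letter 3 places backward in the alphabet (wrapping around), then delete the last 2 characters.
For "cnealkcbsyi" the result is "zkbxihzyp".
(Check on "mvgkesle": → "jsdhbpib" → "jsdhbp" ✓)

zkbxihzyp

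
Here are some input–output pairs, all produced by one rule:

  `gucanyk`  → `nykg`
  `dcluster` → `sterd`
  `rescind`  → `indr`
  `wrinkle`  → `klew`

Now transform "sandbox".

What's happening: move the first character to the end, then delete the first 3 characters.
Starting from "sandbox": after the first operation, "andboxs"; after the second, "boxs".

boxs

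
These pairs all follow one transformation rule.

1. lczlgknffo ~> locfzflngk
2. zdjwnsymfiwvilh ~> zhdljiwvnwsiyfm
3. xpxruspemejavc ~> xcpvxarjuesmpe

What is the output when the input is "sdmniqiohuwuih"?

The rule is to take characters alternately from the front and the back (1st, last, 2nd, 2nd-last, ...).
"sdmniqiohuwuih" → "shdimunwiuqhio".

shdimunwiuqhio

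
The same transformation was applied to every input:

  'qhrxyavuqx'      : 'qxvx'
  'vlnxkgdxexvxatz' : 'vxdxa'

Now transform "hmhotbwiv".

how

Rule — keep one character in every 3, starting at position 1 (positions 1st, 4th, 7th, ...).
Doing the same to "hmhotbwiv": "how".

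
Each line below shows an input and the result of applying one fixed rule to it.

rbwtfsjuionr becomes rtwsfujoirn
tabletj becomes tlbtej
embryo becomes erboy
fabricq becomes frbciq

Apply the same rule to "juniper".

jinepr

Looking at the pairs, the operation is to swap each adjacent pair of characters (1↔2, 3↔4, ...), then delete the first character.
Doing the same to "juniper": "jinepr".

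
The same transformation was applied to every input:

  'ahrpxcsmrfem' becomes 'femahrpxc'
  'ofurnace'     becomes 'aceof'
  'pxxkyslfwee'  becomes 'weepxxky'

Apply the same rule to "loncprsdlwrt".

wrtloncpr

Rule — move the last 3 characters to the front (rotate right by 3), then delete the last 3 characters.
On "loncprsdlwrt": the first step gives "wrtloncprsdl", and the second then gives "wrtloncpr".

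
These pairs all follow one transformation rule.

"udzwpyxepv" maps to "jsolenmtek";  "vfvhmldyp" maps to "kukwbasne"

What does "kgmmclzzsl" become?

zvbbraooha

The pattern: shift every letter 11 places backward in the alphabet (wrapping around).
On "kgmmclzzsl" that produces "zvbbraooha".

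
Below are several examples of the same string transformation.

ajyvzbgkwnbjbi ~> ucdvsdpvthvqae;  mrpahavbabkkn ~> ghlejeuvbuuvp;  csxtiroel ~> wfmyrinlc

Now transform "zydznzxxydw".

tqsxxstrhrt

In each case the input is transformed by: take characters alternately from the front and the back (1st, last, 2nd, 2nd-last, ...), then shift every letter 6 places backward in the alphabet (wrapping around).
"zydznzxxydw" → "zwyddyzxnxz" → "tqsxxstrhrt".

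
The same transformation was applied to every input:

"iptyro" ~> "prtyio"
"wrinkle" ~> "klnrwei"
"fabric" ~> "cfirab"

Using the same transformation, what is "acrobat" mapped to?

bcortaa

The pattern: sort the characters into alphabetical order, then move the first 2 characters to the end (rotate left by 2).
On "acrobat": the first step gives "aabcort", and the second then gives "bcortaa".
(Check on "iptyro": → "ioprty" → "prtyio" ✓)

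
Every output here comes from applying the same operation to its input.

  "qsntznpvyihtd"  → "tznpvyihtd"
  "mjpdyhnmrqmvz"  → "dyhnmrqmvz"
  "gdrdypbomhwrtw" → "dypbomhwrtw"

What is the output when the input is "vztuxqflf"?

What's happening: delete the first 3 characters.
Applying that to "vztuxqflf" gives "uxqflf".

uxqflf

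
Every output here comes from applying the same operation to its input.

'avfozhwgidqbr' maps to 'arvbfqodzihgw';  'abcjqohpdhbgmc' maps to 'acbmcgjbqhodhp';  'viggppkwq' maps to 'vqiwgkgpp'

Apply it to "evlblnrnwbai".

eivalbbwlnnr

Each output is the input with this applied: take characters alternately from the front and the back (1st, last, 2nd, 2nd-last, ...).
So "evlblnrnwbai" becomes "eivalbbwlnnr".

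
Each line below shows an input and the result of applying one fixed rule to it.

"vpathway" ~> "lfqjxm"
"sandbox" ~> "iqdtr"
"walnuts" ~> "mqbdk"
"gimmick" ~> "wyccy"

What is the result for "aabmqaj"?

The pattern: delete the last 2 characters, then shift every letter 10 places backward in the alphabet (wrapping around).
"aabmqaj" → "aabmq" → "qqrcg".
(Check on "sandbox": → "sandb" → "iqdtr" ✓)

qqrcg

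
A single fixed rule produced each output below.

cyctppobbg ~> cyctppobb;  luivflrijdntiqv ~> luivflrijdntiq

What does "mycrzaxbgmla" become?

mycrzaxbgml

What's happening: delete the last character.
On "mycrzaxbgmla" that produces "mycrzaxbgml".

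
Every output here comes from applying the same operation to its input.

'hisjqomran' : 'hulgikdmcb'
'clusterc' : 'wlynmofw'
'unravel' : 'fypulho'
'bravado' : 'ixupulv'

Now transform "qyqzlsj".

In each case the input is transformed by: shift every letter 6 places backward in the alphabet (wrapping around), then reverse the string.
Applying both steps to "qyqzlsj": "ksktfmd", then "dmftksk".

dmftksk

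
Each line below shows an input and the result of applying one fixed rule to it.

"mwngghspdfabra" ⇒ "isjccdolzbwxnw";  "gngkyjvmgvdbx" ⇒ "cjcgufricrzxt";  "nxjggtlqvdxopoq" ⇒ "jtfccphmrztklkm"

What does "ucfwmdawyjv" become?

qybsizwsufr

The transformation: shift every letter 4 places backward in the alphabet (wrapping around).
Doing the same to "ucfwmdawyjv": "qybsizwsufr".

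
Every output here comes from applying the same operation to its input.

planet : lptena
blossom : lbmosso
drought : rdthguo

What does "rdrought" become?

Looking at the pairs, the operation is to reverse the string, then move the last 2 characters to the front (rotate right by 2).
Applying both steps to "rdrought": "thguordr", then "drthguor".
(Check on "planet": → "tenalp" → "lptena" ✓)

drthguor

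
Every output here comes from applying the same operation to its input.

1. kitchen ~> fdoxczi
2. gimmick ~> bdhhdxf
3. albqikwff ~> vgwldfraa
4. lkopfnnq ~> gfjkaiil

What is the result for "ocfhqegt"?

jxaclzbo

Each output is the input with this applied: shift every letter 5 places backward in the alphabet (wrapping around).
Applying that to "ocfhqegt" gives "jxaclzbo".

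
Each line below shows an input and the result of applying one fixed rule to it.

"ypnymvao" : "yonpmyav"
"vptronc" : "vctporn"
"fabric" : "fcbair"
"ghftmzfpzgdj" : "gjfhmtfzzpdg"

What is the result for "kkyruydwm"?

The transformation: move the last character to the front, then swap each adjacent pair of characters (1↔2, 3↔4, ...).
For "kkyruydwm" the result is "kmykurdyw".

kmykurdyw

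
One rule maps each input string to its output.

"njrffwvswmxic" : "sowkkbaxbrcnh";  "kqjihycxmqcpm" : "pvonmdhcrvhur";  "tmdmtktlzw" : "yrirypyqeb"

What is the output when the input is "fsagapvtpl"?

Each output is the input with this applied: shift every letter 5 places forward in the alphabet (wrapping around).
So "fsagapvtpl" becomes "kxflfuayuq".

kxflfuayuq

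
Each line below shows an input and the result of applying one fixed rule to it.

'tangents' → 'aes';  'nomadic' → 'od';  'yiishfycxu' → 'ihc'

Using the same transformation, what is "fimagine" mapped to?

ige

The pattern: keep one character in every 3, starting at position 2 (positions 2nd, 5th, 8th, ...).
Applying that to "fimagine" gives "ige".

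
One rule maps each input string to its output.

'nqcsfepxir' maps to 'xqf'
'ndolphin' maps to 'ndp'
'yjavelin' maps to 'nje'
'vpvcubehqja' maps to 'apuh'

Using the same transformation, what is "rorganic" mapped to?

coa

The pattern: keep one character in every 3, starting at position 2 (positions 2nd, 5th, 8th, ...), then move the last character to the front.
For "rorganic" the result is "coa".
(Check on "vpvcubehqja": → "puha" → "apuh" ✓)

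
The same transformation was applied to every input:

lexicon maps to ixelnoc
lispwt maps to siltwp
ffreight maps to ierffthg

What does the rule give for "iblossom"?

Looking at the pairs, the operation is to reverse the string, then move the first 3 characters to the end (rotate left by 3).
For "iblossom", step one produces "mossolbi"; step two turns that into "solbimos".
(Check on "ffreight": → "thgierff" → "ierffthg" ✓)

solbimos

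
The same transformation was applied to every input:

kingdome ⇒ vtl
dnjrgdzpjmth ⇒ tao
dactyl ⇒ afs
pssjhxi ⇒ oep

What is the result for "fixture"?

Each output is the input with this applied: shift every letter 7 places forward in the alphabet (wrapping around), then keep only the last 3 characters.
"fixture" → "byl".

byl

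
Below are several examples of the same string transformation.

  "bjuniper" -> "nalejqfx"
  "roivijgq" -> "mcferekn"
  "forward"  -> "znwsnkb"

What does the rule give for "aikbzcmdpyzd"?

zvulziyvxgew

The rule is to reverse the string, then shift every letter 4 places backward in the alphabet (wrapping around).
On "aikbzcmdpyzd": the first step gives "dzypdmczbkia", and the second then gives "zvulziyvxgew".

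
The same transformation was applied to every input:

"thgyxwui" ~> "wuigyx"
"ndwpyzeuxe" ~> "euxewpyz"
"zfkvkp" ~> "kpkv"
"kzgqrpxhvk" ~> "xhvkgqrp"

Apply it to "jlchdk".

dkch

Rule — delete the first 2 characters, then swap the front and back halves of the string.
Working it through for "jlchdk": intermediate "chdk", final "dkch".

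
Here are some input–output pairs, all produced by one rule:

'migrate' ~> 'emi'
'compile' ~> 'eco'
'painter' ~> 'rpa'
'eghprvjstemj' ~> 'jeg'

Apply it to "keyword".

Looking at the pairs, the operation is to move the first 2 characters to the end (rotate left by 2), then keep only the last 3 characters.
"keyword" → "ywordke" → "dke".

dke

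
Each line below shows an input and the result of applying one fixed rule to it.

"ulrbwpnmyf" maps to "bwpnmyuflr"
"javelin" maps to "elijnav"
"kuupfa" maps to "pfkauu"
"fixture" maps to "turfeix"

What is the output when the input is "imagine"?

giniema

The rule is to swap the first and last characters, then move the first 3 characters to the end (rotate left by 3).
For "imagine", step one produces "emagini"; step two turns that into "giniema".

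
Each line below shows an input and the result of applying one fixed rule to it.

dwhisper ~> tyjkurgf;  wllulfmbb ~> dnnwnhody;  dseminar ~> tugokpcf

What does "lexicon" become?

pgzkeqn

Rule — swap the first and last characters, then shift every letter 2 places forward in the alphabet (wrapping around).
For "lexicon", step one produces "nexicol"; step two turns that into "pgzkeqn".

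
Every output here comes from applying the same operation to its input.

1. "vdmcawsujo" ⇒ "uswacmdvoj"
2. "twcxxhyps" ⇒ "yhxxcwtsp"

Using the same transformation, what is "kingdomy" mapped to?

odgnikym

Rule — move the last 2 characters to the front (rotate right by 2), then reverse the string.
Starting from "kingdomy": after the first operation, "mykingdo"; after the second, "odgnikym".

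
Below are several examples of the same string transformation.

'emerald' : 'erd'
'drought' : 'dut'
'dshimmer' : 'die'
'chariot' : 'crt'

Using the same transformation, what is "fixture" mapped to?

fte

The pattern: keep one character in every 3, starting at position 1 (positions 1st, 4th, 7th, ...).
On "fixture" that produces "fte".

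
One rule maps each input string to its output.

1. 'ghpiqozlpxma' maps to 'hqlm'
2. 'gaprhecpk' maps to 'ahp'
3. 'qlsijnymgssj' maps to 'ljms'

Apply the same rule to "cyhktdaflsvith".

Each output is the input with this applied: keep one character in every 3, starting at position 2 (positions 2nd, 5th, 8th, ...).
"cyhktdaflsvith" → "ytfvh".

ytfvh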